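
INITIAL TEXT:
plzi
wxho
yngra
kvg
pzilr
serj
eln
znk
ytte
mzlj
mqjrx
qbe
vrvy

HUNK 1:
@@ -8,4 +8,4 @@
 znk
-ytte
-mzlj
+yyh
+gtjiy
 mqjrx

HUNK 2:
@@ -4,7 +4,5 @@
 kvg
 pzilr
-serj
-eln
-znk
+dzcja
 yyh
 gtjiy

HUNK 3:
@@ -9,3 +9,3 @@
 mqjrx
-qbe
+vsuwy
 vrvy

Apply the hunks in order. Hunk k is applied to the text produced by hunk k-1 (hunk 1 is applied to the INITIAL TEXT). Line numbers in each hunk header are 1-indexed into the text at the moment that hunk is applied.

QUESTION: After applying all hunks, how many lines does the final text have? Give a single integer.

Answer: 11

Derivation:
Hunk 1: at line 8 remove [ytte,mzlj] add [yyh,gtjiy] -> 13 lines: plzi wxho yngra kvg pzilr serj eln znk yyh gtjiy mqjrx qbe vrvy
Hunk 2: at line 4 remove [serj,eln,znk] add [dzcja] -> 11 lines: plzi wxho yngra kvg pzilr dzcja yyh gtjiy mqjrx qbe vrvy
Hunk 3: at line 9 remove [qbe] add [vsuwy] -> 11 lines: plzi wxho yngra kvg pzilr dzcja yyh gtjiy mqjrx vsuwy vrvy
Final line count: 11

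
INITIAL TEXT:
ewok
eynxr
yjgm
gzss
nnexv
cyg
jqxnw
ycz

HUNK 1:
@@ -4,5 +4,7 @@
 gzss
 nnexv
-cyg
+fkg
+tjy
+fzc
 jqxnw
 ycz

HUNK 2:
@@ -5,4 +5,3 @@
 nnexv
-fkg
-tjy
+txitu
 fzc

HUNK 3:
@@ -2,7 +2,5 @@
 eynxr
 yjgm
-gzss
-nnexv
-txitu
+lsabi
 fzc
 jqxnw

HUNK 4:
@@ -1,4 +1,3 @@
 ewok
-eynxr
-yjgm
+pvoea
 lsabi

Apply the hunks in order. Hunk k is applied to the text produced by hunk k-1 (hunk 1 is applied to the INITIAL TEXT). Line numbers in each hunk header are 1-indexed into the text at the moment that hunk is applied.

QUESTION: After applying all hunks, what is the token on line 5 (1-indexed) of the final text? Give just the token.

Answer: jqxnw

Derivation:
Hunk 1: at line 4 remove [cyg] add [fkg,tjy,fzc] -> 10 lines: ewok eynxr yjgm gzss nnexv fkg tjy fzc jqxnw ycz
Hunk 2: at line 5 remove [fkg,tjy] add [txitu] -> 9 lines: ewok eynxr yjgm gzss nnexv txitu fzc jqxnw ycz
Hunk 3: at line 2 remove [gzss,nnexv,txitu] add [lsabi] -> 7 lines: ewok eynxr yjgm lsabi fzc jqxnw ycz
Hunk 4: at line 1 remove [eynxr,yjgm] add [pvoea] -> 6 lines: ewok pvoea lsabi fzc jqxnw ycz
Final line 5: jqxnw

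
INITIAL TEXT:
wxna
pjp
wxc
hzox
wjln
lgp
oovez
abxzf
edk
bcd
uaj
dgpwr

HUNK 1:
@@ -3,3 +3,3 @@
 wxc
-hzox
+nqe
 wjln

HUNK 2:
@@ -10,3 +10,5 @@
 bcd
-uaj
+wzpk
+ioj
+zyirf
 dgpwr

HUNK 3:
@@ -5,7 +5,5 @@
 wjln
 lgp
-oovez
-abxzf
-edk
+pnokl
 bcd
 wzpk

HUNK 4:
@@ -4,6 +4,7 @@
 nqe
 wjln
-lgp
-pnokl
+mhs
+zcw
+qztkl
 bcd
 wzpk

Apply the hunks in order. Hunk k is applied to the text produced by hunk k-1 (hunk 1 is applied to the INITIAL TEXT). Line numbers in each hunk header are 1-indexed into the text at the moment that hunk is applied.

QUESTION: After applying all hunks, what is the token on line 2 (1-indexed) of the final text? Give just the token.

Hunk 1: at line 3 remove [hzox] add [nqe] -> 12 lines: wxna pjp wxc nqe wjln lgp oovez abxzf edk bcd uaj dgpwr
Hunk 2: at line 10 remove [uaj] add [wzpk,ioj,zyirf] -> 14 lines: wxna pjp wxc nqe wjln lgp oovez abxzf edk bcd wzpk ioj zyirf dgpwr
Hunk 3: at line 5 remove [oovez,abxzf,edk] add [pnokl] -> 12 lines: wxna pjp wxc nqe wjln lgp pnokl bcd wzpk ioj zyirf dgpwr
Hunk 4: at line 4 remove [lgp,pnokl] add [mhs,zcw,qztkl] -> 13 lines: wxna pjp wxc nqe wjln mhs zcw qztkl bcd wzpk ioj zyirf dgpwr
Final line 2: pjp

Answer: pjp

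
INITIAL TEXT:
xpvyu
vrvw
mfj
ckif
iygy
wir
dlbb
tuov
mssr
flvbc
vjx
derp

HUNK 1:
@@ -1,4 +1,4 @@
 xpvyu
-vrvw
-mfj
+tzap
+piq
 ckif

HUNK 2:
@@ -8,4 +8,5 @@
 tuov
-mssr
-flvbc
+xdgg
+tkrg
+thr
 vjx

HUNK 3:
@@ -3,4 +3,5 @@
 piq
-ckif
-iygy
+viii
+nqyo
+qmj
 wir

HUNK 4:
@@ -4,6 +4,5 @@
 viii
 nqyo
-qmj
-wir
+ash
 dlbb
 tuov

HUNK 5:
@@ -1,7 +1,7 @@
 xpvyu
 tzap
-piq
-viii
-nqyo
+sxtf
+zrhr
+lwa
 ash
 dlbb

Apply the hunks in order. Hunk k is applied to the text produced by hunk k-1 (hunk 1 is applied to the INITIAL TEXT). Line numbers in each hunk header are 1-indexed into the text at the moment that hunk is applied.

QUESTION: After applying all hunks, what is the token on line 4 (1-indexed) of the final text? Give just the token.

Answer: zrhr

Derivation:
Hunk 1: at line 1 remove [vrvw,mfj] add [tzap,piq] -> 12 lines: xpvyu tzap piq ckif iygy wir dlbb tuov mssr flvbc vjx derp
Hunk 2: at line 8 remove [mssr,flvbc] add [xdgg,tkrg,thr] -> 13 lines: xpvyu tzap piq ckif iygy wir dlbb tuov xdgg tkrg thr vjx derp
Hunk 3: at line 3 remove [ckif,iygy] add [viii,nqyo,qmj] -> 14 lines: xpvyu tzap piq viii nqyo qmj wir dlbb tuov xdgg tkrg thr vjx derp
Hunk 4: at line 4 remove [qmj,wir] add [ash] -> 13 lines: xpvyu tzap piq viii nqyo ash dlbb tuov xdgg tkrg thr vjx derp
Hunk 5: at line 1 remove [piq,viii,nqyo] add [sxtf,zrhr,lwa] -> 13 lines: xpvyu tzap sxtf zrhr lwa ash dlbb tuov xdgg tkrg thr vjx derp
Final line 4: zrhr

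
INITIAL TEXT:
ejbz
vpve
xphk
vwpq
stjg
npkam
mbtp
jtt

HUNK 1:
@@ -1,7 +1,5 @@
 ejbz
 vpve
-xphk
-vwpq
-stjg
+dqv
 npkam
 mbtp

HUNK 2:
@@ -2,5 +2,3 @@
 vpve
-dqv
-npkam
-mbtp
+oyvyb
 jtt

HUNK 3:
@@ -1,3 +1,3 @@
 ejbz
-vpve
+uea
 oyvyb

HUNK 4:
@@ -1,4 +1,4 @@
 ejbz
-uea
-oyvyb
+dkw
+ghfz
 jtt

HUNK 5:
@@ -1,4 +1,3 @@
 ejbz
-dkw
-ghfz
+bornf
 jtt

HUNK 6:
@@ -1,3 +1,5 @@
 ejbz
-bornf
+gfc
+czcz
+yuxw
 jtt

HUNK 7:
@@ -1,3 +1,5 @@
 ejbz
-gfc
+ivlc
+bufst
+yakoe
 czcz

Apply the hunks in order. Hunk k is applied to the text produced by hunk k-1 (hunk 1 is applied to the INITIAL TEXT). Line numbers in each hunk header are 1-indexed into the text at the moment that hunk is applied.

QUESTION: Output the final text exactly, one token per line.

Answer: ejbz
ivlc
bufst
yakoe
czcz
yuxw
jtt

Derivation:
Hunk 1: at line 1 remove [xphk,vwpq,stjg] add [dqv] -> 6 lines: ejbz vpve dqv npkam mbtp jtt
Hunk 2: at line 2 remove [dqv,npkam,mbtp] add [oyvyb] -> 4 lines: ejbz vpve oyvyb jtt
Hunk 3: at line 1 remove [vpve] add [uea] -> 4 lines: ejbz uea oyvyb jtt
Hunk 4: at line 1 remove [uea,oyvyb] add [dkw,ghfz] -> 4 lines: ejbz dkw ghfz jtt
Hunk 5: at line 1 remove [dkw,ghfz] add [bornf] -> 3 lines: ejbz bornf jtt
Hunk 6: at line 1 remove [bornf] add [gfc,czcz,yuxw] -> 5 lines: ejbz gfc czcz yuxw jtt
Hunk 7: at line 1 remove [gfc] add [ivlc,bufst,yakoe] -> 7 lines: ejbz ivlc bufst yakoe czcz yuxw jtt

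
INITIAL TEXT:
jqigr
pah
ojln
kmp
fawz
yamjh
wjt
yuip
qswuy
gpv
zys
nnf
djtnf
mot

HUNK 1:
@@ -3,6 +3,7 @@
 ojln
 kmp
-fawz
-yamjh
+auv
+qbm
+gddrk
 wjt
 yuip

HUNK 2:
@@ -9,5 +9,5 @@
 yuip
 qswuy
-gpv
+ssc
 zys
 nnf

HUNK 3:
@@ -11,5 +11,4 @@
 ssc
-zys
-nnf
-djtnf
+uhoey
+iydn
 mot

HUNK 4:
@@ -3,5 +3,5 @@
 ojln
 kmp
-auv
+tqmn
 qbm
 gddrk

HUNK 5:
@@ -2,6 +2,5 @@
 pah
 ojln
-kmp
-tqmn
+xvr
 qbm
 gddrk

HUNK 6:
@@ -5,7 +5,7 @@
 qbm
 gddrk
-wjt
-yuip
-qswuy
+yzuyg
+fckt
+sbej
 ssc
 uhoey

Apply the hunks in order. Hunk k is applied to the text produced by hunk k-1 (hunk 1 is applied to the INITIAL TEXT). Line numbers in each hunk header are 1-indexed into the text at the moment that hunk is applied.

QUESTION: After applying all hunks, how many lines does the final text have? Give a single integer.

Hunk 1: at line 3 remove [fawz,yamjh] add [auv,qbm,gddrk] -> 15 lines: jqigr pah ojln kmp auv qbm gddrk wjt yuip qswuy gpv zys nnf djtnf mot
Hunk 2: at line 9 remove [gpv] add [ssc] -> 15 lines: jqigr pah ojln kmp auv qbm gddrk wjt yuip qswuy ssc zys nnf djtnf mot
Hunk 3: at line 11 remove [zys,nnf,djtnf] add [uhoey,iydn] -> 14 lines: jqigr pah ojln kmp auv qbm gddrk wjt yuip qswuy ssc uhoey iydn mot
Hunk 4: at line 3 remove [auv] add [tqmn] -> 14 lines: jqigr pah ojln kmp tqmn qbm gddrk wjt yuip qswuy ssc uhoey iydn mot
Hunk 5: at line 2 remove [kmp,tqmn] add [xvr] -> 13 lines: jqigr pah ojln xvr qbm gddrk wjt yuip qswuy ssc uhoey iydn mot
Hunk 6: at line 5 remove [wjt,yuip,qswuy] add [yzuyg,fckt,sbej] -> 13 lines: jqigr pah ojln xvr qbm gddrk yzuyg fckt sbej ssc uhoey iydn mot
Final line count: 13

Answer: 13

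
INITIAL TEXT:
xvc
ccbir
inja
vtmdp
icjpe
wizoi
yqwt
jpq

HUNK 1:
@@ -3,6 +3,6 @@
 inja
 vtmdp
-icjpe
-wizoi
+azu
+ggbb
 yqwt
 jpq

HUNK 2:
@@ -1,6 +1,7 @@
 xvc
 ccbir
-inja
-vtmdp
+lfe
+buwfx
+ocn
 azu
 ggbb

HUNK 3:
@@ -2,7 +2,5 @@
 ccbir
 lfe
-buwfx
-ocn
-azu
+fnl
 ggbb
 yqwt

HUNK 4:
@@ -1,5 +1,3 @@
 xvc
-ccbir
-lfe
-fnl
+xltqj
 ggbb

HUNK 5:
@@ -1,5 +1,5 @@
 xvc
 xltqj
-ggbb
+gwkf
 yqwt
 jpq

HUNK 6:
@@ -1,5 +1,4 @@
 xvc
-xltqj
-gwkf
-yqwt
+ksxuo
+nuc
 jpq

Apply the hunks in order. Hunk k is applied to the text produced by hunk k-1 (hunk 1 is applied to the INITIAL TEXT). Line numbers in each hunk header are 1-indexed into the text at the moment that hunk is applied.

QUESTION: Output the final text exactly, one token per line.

Hunk 1: at line 3 remove [icjpe,wizoi] add [azu,ggbb] -> 8 lines: xvc ccbir inja vtmdp azu ggbb yqwt jpq
Hunk 2: at line 1 remove [inja,vtmdp] add [lfe,buwfx,ocn] -> 9 lines: xvc ccbir lfe buwfx ocn azu ggbb yqwt jpq
Hunk 3: at line 2 remove [buwfx,ocn,azu] add [fnl] -> 7 lines: xvc ccbir lfe fnl ggbb yqwt jpq
Hunk 4: at line 1 remove [ccbir,lfe,fnl] add [xltqj] -> 5 lines: xvc xltqj ggbb yqwt jpq
Hunk 5: at line 1 remove [ggbb] add [gwkf] -> 5 lines: xvc xltqj gwkf yqwt jpq
Hunk 6: at line 1 remove [xltqj,gwkf,yqwt] add [ksxuo,nuc] -> 4 lines: xvc ksxuo nuc jpq

Answer: xvc
ksxuo
nuc
jpq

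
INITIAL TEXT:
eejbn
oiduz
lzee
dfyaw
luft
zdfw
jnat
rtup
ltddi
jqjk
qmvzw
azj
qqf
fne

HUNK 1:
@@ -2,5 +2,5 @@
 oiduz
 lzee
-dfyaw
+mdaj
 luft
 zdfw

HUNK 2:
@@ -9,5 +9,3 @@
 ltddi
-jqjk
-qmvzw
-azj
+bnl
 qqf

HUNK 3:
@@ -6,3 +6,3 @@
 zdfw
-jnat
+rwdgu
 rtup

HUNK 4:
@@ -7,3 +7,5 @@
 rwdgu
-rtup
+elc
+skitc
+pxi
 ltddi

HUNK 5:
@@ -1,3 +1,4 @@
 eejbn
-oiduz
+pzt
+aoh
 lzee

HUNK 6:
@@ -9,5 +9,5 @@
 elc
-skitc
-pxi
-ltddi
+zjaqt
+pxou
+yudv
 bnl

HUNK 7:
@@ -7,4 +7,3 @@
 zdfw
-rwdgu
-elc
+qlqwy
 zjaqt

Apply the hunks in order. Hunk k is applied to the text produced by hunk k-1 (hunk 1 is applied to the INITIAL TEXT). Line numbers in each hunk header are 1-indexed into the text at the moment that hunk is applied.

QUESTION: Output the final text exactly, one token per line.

Hunk 1: at line 2 remove [dfyaw] add [mdaj] -> 14 lines: eejbn oiduz lzee mdaj luft zdfw jnat rtup ltddi jqjk qmvzw azj qqf fne
Hunk 2: at line 9 remove [jqjk,qmvzw,azj] add [bnl] -> 12 lines: eejbn oiduz lzee mdaj luft zdfw jnat rtup ltddi bnl qqf fne
Hunk 3: at line 6 remove [jnat] add [rwdgu] -> 12 lines: eejbn oiduz lzee mdaj luft zdfw rwdgu rtup ltddi bnl qqf fne
Hunk 4: at line 7 remove [rtup] add [elc,skitc,pxi] -> 14 lines: eejbn oiduz lzee mdaj luft zdfw rwdgu elc skitc pxi ltddi bnl qqf fne
Hunk 5: at line 1 remove [oiduz] add [pzt,aoh] -> 15 lines: eejbn pzt aoh lzee mdaj luft zdfw rwdgu elc skitc pxi ltddi bnl qqf fne
Hunk 6: at line 9 remove [skitc,pxi,ltddi] add [zjaqt,pxou,yudv] -> 15 lines: eejbn pzt aoh lzee mdaj luft zdfw rwdgu elc zjaqt pxou yudv bnl qqf fne
Hunk 7: at line 7 remove [rwdgu,elc] add [qlqwy] -> 14 lines: eejbn pzt aoh lzee mdaj luft zdfw qlqwy zjaqt pxou yudv bnl qqf fne

Answer: eejbn
pzt
aoh
lzee
mdaj
luft
zdfw
qlqwy
zjaqt
pxou
yudv
bnl
qqf
fne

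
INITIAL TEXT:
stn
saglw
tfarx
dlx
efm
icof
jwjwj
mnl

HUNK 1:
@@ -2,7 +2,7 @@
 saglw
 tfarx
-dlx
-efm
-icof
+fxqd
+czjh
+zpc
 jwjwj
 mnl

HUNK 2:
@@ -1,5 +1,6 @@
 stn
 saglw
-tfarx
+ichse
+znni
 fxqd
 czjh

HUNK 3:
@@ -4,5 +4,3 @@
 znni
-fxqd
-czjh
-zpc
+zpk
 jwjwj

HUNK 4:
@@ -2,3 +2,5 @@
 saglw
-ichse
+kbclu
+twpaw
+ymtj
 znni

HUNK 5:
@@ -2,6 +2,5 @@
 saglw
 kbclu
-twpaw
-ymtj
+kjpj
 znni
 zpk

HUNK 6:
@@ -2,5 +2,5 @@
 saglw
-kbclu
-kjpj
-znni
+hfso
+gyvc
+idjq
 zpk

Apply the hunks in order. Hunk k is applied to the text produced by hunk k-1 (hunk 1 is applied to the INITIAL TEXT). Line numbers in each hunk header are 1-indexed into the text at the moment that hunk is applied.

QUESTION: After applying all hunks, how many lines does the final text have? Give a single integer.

Hunk 1: at line 2 remove [dlx,efm,icof] add [fxqd,czjh,zpc] -> 8 lines: stn saglw tfarx fxqd czjh zpc jwjwj mnl
Hunk 2: at line 1 remove [tfarx] add [ichse,znni] -> 9 lines: stn saglw ichse znni fxqd czjh zpc jwjwj mnl
Hunk 3: at line 4 remove [fxqd,czjh,zpc] add [zpk] -> 7 lines: stn saglw ichse znni zpk jwjwj mnl
Hunk 4: at line 2 remove [ichse] add [kbclu,twpaw,ymtj] -> 9 lines: stn saglw kbclu twpaw ymtj znni zpk jwjwj mnl
Hunk 5: at line 2 remove [twpaw,ymtj] add [kjpj] -> 8 lines: stn saglw kbclu kjpj znni zpk jwjwj mnl
Hunk 6: at line 2 remove [kbclu,kjpj,znni] add [hfso,gyvc,idjq] -> 8 lines: stn saglw hfso gyvc idjq zpk jwjwj mnl
Final line count: 8

Answer: 8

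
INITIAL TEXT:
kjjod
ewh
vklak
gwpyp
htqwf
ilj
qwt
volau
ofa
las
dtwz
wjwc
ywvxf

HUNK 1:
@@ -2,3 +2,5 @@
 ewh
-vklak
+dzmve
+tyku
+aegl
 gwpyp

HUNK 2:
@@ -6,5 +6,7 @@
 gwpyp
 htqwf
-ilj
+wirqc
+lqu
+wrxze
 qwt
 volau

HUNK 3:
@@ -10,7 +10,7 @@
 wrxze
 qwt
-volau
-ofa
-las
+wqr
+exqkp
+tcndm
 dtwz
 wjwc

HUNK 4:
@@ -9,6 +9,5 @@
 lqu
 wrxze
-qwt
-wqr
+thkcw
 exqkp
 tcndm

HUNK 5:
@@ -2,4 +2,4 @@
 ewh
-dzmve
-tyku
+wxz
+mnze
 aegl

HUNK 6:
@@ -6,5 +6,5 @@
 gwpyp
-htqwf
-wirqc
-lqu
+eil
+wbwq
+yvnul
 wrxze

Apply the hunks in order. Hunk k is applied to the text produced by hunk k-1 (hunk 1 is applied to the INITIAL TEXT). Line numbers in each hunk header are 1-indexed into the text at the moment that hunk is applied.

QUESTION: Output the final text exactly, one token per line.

Hunk 1: at line 2 remove [vklak] add [dzmve,tyku,aegl] -> 15 lines: kjjod ewh dzmve tyku aegl gwpyp htqwf ilj qwt volau ofa las dtwz wjwc ywvxf
Hunk 2: at line 6 remove [ilj] add [wirqc,lqu,wrxze] -> 17 lines: kjjod ewh dzmve tyku aegl gwpyp htqwf wirqc lqu wrxze qwt volau ofa las dtwz wjwc ywvxf
Hunk 3: at line 10 remove [volau,ofa,las] add [wqr,exqkp,tcndm] -> 17 lines: kjjod ewh dzmve tyku aegl gwpyp htqwf wirqc lqu wrxze qwt wqr exqkp tcndm dtwz wjwc ywvxf
Hunk 4: at line 9 remove [qwt,wqr] add [thkcw] -> 16 lines: kjjod ewh dzmve tyku aegl gwpyp htqwf wirqc lqu wrxze thkcw exqkp tcndm dtwz wjwc ywvxf
Hunk 5: at line 2 remove [dzmve,tyku] add [wxz,mnze] -> 16 lines: kjjod ewh wxz mnze aegl gwpyp htqwf wirqc lqu wrxze thkcw exqkp tcndm dtwz wjwc ywvxf
Hunk 6: at line 6 remove [htqwf,wirqc,lqu] add [eil,wbwq,yvnul] -> 16 lines: kjjod ewh wxz mnze aegl gwpyp eil wbwq yvnul wrxze thkcw exqkp tcndm dtwz wjwc ywvxf

Answer: kjjod
ewh
wxz
mnze
aegl
gwpyp
eil
wbwq
yvnul
wrxze
thkcw
exqkp
tcndm
dtwz
wjwc
ywvxf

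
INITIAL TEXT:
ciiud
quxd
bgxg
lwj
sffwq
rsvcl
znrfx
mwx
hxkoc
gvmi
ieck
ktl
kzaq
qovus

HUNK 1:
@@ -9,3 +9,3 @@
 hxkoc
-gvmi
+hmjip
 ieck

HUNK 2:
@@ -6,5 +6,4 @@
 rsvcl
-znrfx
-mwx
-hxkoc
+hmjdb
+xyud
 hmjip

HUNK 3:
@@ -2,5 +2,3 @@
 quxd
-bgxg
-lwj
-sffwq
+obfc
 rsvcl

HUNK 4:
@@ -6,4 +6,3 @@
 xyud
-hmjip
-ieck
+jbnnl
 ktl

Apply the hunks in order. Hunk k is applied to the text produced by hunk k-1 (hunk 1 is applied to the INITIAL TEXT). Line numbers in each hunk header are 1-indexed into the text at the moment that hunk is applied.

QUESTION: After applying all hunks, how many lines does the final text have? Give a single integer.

Answer: 10

Derivation:
Hunk 1: at line 9 remove [gvmi] add [hmjip] -> 14 lines: ciiud quxd bgxg lwj sffwq rsvcl znrfx mwx hxkoc hmjip ieck ktl kzaq qovus
Hunk 2: at line 6 remove [znrfx,mwx,hxkoc] add [hmjdb,xyud] -> 13 lines: ciiud quxd bgxg lwj sffwq rsvcl hmjdb xyud hmjip ieck ktl kzaq qovus
Hunk 3: at line 2 remove [bgxg,lwj,sffwq] add [obfc] -> 11 lines: ciiud quxd obfc rsvcl hmjdb xyud hmjip ieck ktl kzaq qovus
Hunk 4: at line 6 remove [hmjip,ieck] add [jbnnl] -> 10 lines: ciiud quxd obfc rsvcl hmjdb xyud jbnnl ktl kzaq qovus
Final line count: 10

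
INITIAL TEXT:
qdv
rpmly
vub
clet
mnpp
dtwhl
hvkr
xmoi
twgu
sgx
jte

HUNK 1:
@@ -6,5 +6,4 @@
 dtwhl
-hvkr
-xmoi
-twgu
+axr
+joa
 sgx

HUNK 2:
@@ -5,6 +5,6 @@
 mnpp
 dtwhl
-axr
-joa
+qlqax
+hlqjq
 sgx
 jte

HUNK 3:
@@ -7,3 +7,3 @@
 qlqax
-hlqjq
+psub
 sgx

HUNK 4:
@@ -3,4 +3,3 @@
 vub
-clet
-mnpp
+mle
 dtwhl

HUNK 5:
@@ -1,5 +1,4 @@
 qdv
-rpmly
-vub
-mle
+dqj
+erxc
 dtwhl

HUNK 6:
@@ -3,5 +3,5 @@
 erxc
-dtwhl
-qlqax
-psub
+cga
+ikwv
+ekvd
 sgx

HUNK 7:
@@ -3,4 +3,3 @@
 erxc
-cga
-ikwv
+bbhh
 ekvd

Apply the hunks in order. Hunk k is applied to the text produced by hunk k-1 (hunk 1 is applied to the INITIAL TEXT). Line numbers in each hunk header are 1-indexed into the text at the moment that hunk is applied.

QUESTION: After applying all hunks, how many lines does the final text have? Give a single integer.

Answer: 7

Derivation:
Hunk 1: at line 6 remove [hvkr,xmoi,twgu] add [axr,joa] -> 10 lines: qdv rpmly vub clet mnpp dtwhl axr joa sgx jte
Hunk 2: at line 5 remove [axr,joa] add [qlqax,hlqjq] -> 10 lines: qdv rpmly vub clet mnpp dtwhl qlqax hlqjq sgx jte
Hunk 3: at line 7 remove [hlqjq] add [psub] -> 10 lines: qdv rpmly vub clet mnpp dtwhl qlqax psub sgx jte
Hunk 4: at line 3 remove [clet,mnpp] add [mle] -> 9 lines: qdv rpmly vub mle dtwhl qlqax psub sgx jte
Hunk 5: at line 1 remove [rpmly,vub,mle] add [dqj,erxc] -> 8 lines: qdv dqj erxc dtwhl qlqax psub sgx jte
Hunk 6: at line 3 remove [dtwhl,qlqax,psub] add [cga,ikwv,ekvd] -> 8 lines: qdv dqj erxc cga ikwv ekvd sgx jte
Hunk 7: at line 3 remove [cga,ikwv] add [bbhh] -> 7 lines: qdv dqj erxc bbhh ekvd sgx jte
Final line count: 7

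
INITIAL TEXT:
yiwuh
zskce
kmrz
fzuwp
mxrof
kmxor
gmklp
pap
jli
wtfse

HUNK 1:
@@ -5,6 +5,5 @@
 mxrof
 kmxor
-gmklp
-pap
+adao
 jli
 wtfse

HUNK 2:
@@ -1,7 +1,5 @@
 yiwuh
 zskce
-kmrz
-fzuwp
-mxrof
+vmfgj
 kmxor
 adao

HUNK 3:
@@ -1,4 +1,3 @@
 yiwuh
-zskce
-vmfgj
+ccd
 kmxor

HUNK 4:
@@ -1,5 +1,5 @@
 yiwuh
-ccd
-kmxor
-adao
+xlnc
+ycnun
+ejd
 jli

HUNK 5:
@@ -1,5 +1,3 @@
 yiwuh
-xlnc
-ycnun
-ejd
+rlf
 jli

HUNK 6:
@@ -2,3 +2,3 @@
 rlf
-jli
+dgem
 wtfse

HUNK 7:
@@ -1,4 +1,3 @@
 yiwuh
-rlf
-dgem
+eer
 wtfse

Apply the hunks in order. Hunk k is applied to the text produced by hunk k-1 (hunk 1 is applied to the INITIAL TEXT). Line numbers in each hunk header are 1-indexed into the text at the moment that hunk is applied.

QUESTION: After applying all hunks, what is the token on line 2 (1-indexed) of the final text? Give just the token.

Answer: eer

Derivation:
Hunk 1: at line 5 remove [gmklp,pap] add [adao] -> 9 lines: yiwuh zskce kmrz fzuwp mxrof kmxor adao jli wtfse
Hunk 2: at line 1 remove [kmrz,fzuwp,mxrof] add [vmfgj] -> 7 lines: yiwuh zskce vmfgj kmxor adao jli wtfse
Hunk 3: at line 1 remove [zskce,vmfgj] add [ccd] -> 6 lines: yiwuh ccd kmxor adao jli wtfse
Hunk 4: at line 1 remove [ccd,kmxor,adao] add [xlnc,ycnun,ejd] -> 6 lines: yiwuh xlnc ycnun ejd jli wtfse
Hunk 5: at line 1 remove [xlnc,ycnun,ejd] add [rlf] -> 4 lines: yiwuh rlf jli wtfse
Hunk 6: at line 2 remove [jli] add [dgem] -> 4 lines: yiwuh rlf dgem wtfse
Hunk 7: at line 1 remove [rlf,dgem] add [eer] -> 3 lines: yiwuh eer wtfse
Final line 2: eer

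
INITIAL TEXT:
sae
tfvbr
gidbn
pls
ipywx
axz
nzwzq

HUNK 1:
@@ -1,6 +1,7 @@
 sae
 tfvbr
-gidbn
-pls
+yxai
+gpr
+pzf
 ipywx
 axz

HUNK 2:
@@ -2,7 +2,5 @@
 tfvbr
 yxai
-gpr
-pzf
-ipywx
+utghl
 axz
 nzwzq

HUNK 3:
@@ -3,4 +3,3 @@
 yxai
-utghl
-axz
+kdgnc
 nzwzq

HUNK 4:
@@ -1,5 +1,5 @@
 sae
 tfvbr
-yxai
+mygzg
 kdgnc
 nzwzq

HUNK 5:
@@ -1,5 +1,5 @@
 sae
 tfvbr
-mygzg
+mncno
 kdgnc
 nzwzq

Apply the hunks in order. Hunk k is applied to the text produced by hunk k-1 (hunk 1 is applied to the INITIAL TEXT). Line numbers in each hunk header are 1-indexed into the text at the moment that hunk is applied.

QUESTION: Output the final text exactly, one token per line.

Hunk 1: at line 1 remove [gidbn,pls] add [yxai,gpr,pzf] -> 8 lines: sae tfvbr yxai gpr pzf ipywx axz nzwzq
Hunk 2: at line 2 remove [gpr,pzf,ipywx] add [utghl] -> 6 lines: sae tfvbr yxai utghl axz nzwzq
Hunk 3: at line 3 remove [utghl,axz] add [kdgnc] -> 5 lines: sae tfvbr yxai kdgnc nzwzq
Hunk 4: at line 1 remove [yxai] add [mygzg] -> 5 lines: sae tfvbr mygzg kdgnc nzwzq
Hunk 5: at line 1 remove [mygzg] add [mncno] -> 5 lines: sae tfvbr mncno kdgnc nzwzq

Answer: sae
tfvbr
mncno
kdgnc
nzwzq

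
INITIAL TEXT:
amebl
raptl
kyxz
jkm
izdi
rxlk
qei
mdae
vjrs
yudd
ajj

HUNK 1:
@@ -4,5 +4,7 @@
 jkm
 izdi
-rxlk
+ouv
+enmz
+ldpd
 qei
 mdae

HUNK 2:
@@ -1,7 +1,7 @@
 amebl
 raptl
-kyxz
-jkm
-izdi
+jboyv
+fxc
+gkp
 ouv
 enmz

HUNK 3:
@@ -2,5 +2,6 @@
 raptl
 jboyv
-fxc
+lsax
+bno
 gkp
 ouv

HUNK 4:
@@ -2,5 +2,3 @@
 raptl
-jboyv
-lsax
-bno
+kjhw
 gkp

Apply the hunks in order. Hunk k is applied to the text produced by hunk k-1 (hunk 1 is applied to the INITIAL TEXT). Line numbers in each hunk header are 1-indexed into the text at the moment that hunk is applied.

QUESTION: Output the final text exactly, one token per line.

Answer: amebl
raptl
kjhw
gkp
ouv
enmz
ldpd
qei
mdae
vjrs
yudd
ajj

Derivation:
Hunk 1: at line 4 remove [rxlk] add [ouv,enmz,ldpd] -> 13 lines: amebl raptl kyxz jkm izdi ouv enmz ldpd qei mdae vjrs yudd ajj
Hunk 2: at line 1 remove [kyxz,jkm,izdi] add [jboyv,fxc,gkp] -> 13 lines: amebl raptl jboyv fxc gkp ouv enmz ldpd qei mdae vjrs yudd ajj
Hunk 3: at line 2 remove [fxc] add [lsax,bno] -> 14 lines: amebl raptl jboyv lsax bno gkp ouv enmz ldpd qei mdae vjrs yudd ajj
Hunk 4: at line 2 remove [jboyv,lsax,bno] add [kjhw] -> 12 lines: amebl raptl kjhw gkp ouv enmz ldpd qei mdae vjrs yudd ajj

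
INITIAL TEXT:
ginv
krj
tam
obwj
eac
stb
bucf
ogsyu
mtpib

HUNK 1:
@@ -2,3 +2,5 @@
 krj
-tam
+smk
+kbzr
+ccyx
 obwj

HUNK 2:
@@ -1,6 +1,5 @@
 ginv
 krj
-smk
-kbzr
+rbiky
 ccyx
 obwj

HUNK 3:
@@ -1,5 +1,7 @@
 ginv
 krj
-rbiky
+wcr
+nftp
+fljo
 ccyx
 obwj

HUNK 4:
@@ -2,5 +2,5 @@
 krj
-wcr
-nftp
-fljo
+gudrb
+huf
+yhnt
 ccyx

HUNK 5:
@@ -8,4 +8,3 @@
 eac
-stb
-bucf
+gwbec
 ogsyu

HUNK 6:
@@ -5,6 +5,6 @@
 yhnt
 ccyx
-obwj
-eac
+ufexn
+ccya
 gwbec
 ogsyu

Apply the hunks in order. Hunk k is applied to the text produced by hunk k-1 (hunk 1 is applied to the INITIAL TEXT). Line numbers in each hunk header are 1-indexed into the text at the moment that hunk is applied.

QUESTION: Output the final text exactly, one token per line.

Hunk 1: at line 2 remove [tam] add [smk,kbzr,ccyx] -> 11 lines: ginv krj smk kbzr ccyx obwj eac stb bucf ogsyu mtpib
Hunk 2: at line 1 remove [smk,kbzr] add [rbiky] -> 10 lines: ginv krj rbiky ccyx obwj eac stb bucf ogsyu mtpib
Hunk 3: at line 1 remove [rbiky] add [wcr,nftp,fljo] -> 12 lines: ginv krj wcr nftp fljo ccyx obwj eac stb bucf ogsyu mtpib
Hunk 4: at line 2 remove [wcr,nftp,fljo] add [gudrb,huf,yhnt] -> 12 lines: ginv krj gudrb huf yhnt ccyx obwj eac stb bucf ogsyu mtpib
Hunk 5: at line 8 remove [stb,bucf] add [gwbec] -> 11 lines: ginv krj gudrb huf yhnt ccyx obwj eac gwbec ogsyu mtpib
Hunk 6: at line 5 remove [obwj,eac] add [ufexn,ccya] -> 11 lines: ginv krj gudrb huf yhnt ccyx ufexn ccya gwbec ogsyu mtpib

Answer: ginv
krj
gudrb
huf
yhnt
ccyx
ufexn
ccya
gwbec
ogsyu
mtpib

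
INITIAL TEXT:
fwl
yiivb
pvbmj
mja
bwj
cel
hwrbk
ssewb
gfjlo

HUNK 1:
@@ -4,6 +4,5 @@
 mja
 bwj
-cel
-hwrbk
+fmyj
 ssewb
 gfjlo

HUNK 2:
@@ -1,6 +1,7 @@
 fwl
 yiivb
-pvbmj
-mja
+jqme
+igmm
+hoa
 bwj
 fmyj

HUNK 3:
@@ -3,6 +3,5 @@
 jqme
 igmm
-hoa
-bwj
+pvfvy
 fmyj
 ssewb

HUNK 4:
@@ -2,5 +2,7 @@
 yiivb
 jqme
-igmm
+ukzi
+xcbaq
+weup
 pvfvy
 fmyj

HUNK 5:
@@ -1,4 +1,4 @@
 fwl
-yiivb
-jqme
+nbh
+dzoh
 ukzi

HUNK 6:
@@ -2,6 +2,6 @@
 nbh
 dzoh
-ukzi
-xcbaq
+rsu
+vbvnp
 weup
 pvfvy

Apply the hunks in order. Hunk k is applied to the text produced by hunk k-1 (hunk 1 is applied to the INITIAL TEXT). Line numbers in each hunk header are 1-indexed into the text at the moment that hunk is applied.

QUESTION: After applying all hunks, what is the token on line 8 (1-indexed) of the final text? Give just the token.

Hunk 1: at line 4 remove [cel,hwrbk] add [fmyj] -> 8 lines: fwl yiivb pvbmj mja bwj fmyj ssewb gfjlo
Hunk 2: at line 1 remove [pvbmj,mja] add [jqme,igmm,hoa] -> 9 lines: fwl yiivb jqme igmm hoa bwj fmyj ssewb gfjlo
Hunk 3: at line 3 remove [hoa,bwj] add [pvfvy] -> 8 lines: fwl yiivb jqme igmm pvfvy fmyj ssewb gfjlo
Hunk 4: at line 2 remove [igmm] add [ukzi,xcbaq,weup] -> 10 lines: fwl yiivb jqme ukzi xcbaq weup pvfvy fmyj ssewb gfjlo
Hunk 5: at line 1 remove [yiivb,jqme] add [nbh,dzoh] -> 10 lines: fwl nbh dzoh ukzi xcbaq weup pvfvy fmyj ssewb gfjlo
Hunk 6: at line 2 remove [ukzi,xcbaq] add [rsu,vbvnp] -> 10 lines: fwl nbh dzoh rsu vbvnp weup pvfvy fmyj ssewb gfjlo
Final line 8: fmyj

Answer: fmyj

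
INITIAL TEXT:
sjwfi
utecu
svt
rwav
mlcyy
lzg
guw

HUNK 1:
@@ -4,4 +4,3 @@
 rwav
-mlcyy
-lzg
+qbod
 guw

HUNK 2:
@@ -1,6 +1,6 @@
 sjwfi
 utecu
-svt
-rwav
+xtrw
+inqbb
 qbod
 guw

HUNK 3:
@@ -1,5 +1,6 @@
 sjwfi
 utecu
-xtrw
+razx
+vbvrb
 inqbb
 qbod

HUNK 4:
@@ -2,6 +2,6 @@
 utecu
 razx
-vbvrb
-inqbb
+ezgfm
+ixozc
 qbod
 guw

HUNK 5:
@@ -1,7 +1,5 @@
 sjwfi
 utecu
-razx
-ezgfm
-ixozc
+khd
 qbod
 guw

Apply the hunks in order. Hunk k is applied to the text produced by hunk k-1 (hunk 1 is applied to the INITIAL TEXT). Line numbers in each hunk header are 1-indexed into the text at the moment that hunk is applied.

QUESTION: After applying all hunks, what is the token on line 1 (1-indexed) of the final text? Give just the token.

Hunk 1: at line 4 remove [mlcyy,lzg] add [qbod] -> 6 lines: sjwfi utecu svt rwav qbod guw
Hunk 2: at line 1 remove [svt,rwav] add [xtrw,inqbb] -> 6 lines: sjwfi utecu xtrw inqbb qbod guw
Hunk 3: at line 1 remove [xtrw] add [razx,vbvrb] -> 7 lines: sjwfi utecu razx vbvrb inqbb qbod guw
Hunk 4: at line 2 remove [vbvrb,inqbb] add [ezgfm,ixozc] -> 7 lines: sjwfi utecu razx ezgfm ixozc qbod guw
Hunk 5: at line 1 remove [razx,ezgfm,ixozc] add [khd] -> 5 lines: sjwfi utecu khd qbod guw
Final line 1: sjwfi

Answer: sjwfi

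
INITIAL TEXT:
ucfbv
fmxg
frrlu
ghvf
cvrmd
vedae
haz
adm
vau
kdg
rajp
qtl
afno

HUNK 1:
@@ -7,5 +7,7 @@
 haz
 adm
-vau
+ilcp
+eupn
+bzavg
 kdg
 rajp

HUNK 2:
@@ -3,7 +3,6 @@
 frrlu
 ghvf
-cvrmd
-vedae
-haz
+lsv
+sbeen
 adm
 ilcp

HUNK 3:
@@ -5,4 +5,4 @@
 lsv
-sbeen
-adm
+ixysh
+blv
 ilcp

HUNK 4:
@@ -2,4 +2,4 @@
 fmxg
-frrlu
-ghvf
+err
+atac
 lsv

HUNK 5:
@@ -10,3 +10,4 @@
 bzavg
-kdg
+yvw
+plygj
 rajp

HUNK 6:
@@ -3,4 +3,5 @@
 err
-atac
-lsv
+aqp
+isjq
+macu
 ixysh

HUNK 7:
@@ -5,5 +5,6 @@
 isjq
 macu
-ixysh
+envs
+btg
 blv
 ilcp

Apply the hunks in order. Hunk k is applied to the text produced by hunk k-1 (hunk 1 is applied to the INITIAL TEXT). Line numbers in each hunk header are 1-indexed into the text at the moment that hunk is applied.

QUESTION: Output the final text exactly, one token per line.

Answer: ucfbv
fmxg
err
aqp
isjq
macu
envs
btg
blv
ilcp
eupn
bzavg
yvw
plygj
rajp
qtl
afno

Derivation:
Hunk 1: at line 7 remove [vau] add [ilcp,eupn,bzavg] -> 15 lines: ucfbv fmxg frrlu ghvf cvrmd vedae haz adm ilcp eupn bzavg kdg rajp qtl afno
Hunk 2: at line 3 remove [cvrmd,vedae,haz] add [lsv,sbeen] -> 14 lines: ucfbv fmxg frrlu ghvf lsv sbeen adm ilcp eupn bzavg kdg rajp qtl afno
Hunk 3: at line 5 remove [sbeen,adm] add [ixysh,blv] -> 14 lines: ucfbv fmxg frrlu ghvf lsv ixysh blv ilcp eupn bzavg kdg rajp qtl afno
Hunk 4: at line 2 remove [frrlu,ghvf] add [err,atac] -> 14 lines: ucfbv fmxg err atac lsv ixysh blv ilcp eupn bzavg kdg rajp qtl afno
Hunk 5: at line 10 remove [kdg] add [yvw,plygj] -> 15 lines: ucfbv fmxg err atac lsv ixysh blv ilcp eupn bzavg yvw plygj rajp qtl afno
Hunk 6: at line 3 remove [atac,lsv] add [aqp,isjq,macu] -> 16 lines: ucfbv fmxg err aqp isjq macu ixysh blv ilcp eupn bzavg yvw plygj rajp qtl afno
Hunk 7: at line 5 remove [ixysh] add [envs,btg] -> 17 lines: ucfbv fmxg err aqp isjq macu envs btg blv ilcp eupn bzavg yvw plygj rajp qtl afno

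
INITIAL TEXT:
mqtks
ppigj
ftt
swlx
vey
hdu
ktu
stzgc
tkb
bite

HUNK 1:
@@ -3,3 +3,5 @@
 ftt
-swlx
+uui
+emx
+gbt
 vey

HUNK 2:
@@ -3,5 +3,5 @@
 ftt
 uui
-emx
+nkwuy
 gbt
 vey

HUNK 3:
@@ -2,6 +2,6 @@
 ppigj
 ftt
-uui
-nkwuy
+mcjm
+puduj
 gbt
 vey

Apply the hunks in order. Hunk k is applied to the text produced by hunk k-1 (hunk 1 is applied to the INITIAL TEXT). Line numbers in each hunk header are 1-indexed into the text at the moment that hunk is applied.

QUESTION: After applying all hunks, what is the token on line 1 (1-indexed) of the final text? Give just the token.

Hunk 1: at line 3 remove [swlx] add [uui,emx,gbt] -> 12 lines: mqtks ppigj ftt uui emx gbt vey hdu ktu stzgc tkb bite
Hunk 2: at line 3 remove [emx] add [nkwuy] -> 12 lines: mqtks ppigj ftt uui nkwuy gbt vey hdu ktu stzgc tkb bite
Hunk 3: at line 2 remove [uui,nkwuy] add [mcjm,puduj] -> 12 lines: mqtks ppigj ftt mcjm puduj gbt vey hdu ktu stzgc tkb bite
Final line 1: mqtks

Answer: mqtks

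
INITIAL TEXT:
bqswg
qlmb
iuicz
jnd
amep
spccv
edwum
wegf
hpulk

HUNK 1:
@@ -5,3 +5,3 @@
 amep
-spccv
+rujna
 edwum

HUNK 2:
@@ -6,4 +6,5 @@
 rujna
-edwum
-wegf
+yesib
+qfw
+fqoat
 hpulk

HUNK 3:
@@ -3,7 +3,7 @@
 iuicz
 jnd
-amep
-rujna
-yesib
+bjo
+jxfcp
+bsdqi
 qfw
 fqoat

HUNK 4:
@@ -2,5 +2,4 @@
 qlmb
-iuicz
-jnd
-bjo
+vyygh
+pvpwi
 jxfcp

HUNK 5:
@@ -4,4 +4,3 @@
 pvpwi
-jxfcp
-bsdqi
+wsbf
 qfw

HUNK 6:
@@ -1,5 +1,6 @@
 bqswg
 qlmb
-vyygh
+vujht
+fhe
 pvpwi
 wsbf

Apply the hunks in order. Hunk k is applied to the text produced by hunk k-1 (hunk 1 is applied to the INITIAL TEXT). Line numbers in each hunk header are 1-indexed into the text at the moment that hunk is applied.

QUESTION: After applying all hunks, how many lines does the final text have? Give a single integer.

Answer: 9

Derivation:
Hunk 1: at line 5 remove [spccv] add [rujna] -> 9 lines: bqswg qlmb iuicz jnd amep rujna edwum wegf hpulk
Hunk 2: at line 6 remove [edwum,wegf] add [yesib,qfw,fqoat] -> 10 lines: bqswg qlmb iuicz jnd amep rujna yesib qfw fqoat hpulk
Hunk 3: at line 3 remove [amep,rujna,yesib] add [bjo,jxfcp,bsdqi] -> 10 lines: bqswg qlmb iuicz jnd bjo jxfcp bsdqi qfw fqoat hpulk
Hunk 4: at line 2 remove [iuicz,jnd,bjo] add [vyygh,pvpwi] -> 9 lines: bqswg qlmb vyygh pvpwi jxfcp bsdqi qfw fqoat hpulk
Hunk 5: at line 4 remove [jxfcp,bsdqi] add [wsbf] -> 8 lines: bqswg qlmb vyygh pvpwi wsbf qfw fqoat hpulk
Hunk 6: at line 1 remove [vyygh] add [vujht,fhe] -> 9 lines: bqswg qlmb vujht fhe pvpwi wsbf qfw fqoat hpulk
Final line count: 9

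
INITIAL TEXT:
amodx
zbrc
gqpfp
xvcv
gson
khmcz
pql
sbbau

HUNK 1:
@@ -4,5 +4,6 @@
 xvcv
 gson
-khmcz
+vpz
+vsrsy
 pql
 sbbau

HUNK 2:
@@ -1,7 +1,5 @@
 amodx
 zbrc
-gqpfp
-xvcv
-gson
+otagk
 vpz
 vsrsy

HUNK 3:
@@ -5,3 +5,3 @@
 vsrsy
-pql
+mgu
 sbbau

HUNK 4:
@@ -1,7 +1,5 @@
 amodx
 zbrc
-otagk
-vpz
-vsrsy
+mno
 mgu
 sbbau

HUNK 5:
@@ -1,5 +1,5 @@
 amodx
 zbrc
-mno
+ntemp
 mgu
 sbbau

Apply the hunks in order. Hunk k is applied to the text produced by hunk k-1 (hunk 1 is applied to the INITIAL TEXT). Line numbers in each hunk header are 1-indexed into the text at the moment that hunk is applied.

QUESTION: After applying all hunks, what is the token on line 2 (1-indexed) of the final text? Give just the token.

Answer: zbrc

Derivation:
Hunk 1: at line 4 remove [khmcz] add [vpz,vsrsy] -> 9 lines: amodx zbrc gqpfp xvcv gson vpz vsrsy pql sbbau
Hunk 2: at line 1 remove [gqpfp,xvcv,gson] add [otagk] -> 7 lines: amodx zbrc otagk vpz vsrsy pql sbbau
Hunk 3: at line 5 remove [pql] add [mgu] -> 7 lines: amodx zbrc otagk vpz vsrsy mgu sbbau
Hunk 4: at line 1 remove [otagk,vpz,vsrsy] add [mno] -> 5 lines: amodx zbrc mno mgu sbbau
Hunk 5: at line 1 remove [mno] add [ntemp] -> 5 lines: amodx zbrc ntemp mgu sbbau
Final line 2: zbrc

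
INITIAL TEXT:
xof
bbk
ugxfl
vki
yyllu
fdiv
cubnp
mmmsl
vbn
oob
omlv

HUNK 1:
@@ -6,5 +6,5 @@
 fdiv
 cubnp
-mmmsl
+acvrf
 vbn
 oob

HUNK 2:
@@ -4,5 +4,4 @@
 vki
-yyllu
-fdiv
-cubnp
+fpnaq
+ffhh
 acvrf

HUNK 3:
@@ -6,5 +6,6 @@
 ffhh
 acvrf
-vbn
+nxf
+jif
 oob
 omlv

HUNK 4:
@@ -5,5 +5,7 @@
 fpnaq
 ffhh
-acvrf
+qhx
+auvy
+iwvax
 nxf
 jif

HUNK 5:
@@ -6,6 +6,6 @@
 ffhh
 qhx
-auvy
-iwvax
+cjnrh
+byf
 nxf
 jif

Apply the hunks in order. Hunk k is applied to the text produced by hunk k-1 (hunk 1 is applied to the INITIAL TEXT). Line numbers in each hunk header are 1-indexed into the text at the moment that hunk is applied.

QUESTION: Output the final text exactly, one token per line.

Hunk 1: at line 6 remove [mmmsl] add [acvrf] -> 11 lines: xof bbk ugxfl vki yyllu fdiv cubnp acvrf vbn oob omlv
Hunk 2: at line 4 remove [yyllu,fdiv,cubnp] add [fpnaq,ffhh] -> 10 lines: xof bbk ugxfl vki fpnaq ffhh acvrf vbn oob omlv
Hunk 3: at line 6 remove [vbn] add [nxf,jif] -> 11 lines: xof bbk ugxfl vki fpnaq ffhh acvrf nxf jif oob omlv
Hunk 4: at line 5 remove [acvrf] add [qhx,auvy,iwvax] -> 13 lines: xof bbk ugxfl vki fpnaq ffhh qhx auvy iwvax nxf jif oob omlv
Hunk 5: at line 6 remove [auvy,iwvax] add [cjnrh,byf] -> 13 lines: xof bbk ugxfl vki fpnaq ffhh qhx cjnrh byf nxf jif oob omlv

Answer: xof
bbk
ugxfl
vki
fpnaq
ffhh
qhx
cjnrh
byf
nxf
jif
oob
omlv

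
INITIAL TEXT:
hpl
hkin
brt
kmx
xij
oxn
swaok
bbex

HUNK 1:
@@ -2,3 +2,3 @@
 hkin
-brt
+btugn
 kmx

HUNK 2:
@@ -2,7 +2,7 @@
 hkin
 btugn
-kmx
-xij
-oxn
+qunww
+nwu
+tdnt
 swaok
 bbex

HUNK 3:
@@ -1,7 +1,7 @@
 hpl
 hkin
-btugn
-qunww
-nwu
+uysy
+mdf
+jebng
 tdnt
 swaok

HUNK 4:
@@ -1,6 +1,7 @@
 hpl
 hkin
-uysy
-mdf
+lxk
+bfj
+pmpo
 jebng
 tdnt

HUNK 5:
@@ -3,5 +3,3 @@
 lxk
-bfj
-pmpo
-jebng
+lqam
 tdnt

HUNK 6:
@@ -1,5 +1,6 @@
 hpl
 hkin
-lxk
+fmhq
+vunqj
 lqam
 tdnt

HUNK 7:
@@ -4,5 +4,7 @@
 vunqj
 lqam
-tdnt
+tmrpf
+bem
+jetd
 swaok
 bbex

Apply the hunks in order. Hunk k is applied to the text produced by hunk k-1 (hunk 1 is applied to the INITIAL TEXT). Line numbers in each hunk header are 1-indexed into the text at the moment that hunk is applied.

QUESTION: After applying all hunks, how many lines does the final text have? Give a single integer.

Answer: 10

Derivation:
Hunk 1: at line 2 remove [brt] add [btugn] -> 8 lines: hpl hkin btugn kmx xij oxn swaok bbex
Hunk 2: at line 2 remove [kmx,xij,oxn] add [qunww,nwu,tdnt] -> 8 lines: hpl hkin btugn qunww nwu tdnt swaok bbex
Hunk 3: at line 1 remove [btugn,qunww,nwu] add [uysy,mdf,jebng] -> 8 lines: hpl hkin uysy mdf jebng tdnt swaok bbex
Hunk 4: at line 1 remove [uysy,mdf] add [lxk,bfj,pmpo] -> 9 lines: hpl hkin lxk bfj pmpo jebng tdnt swaok bbex
Hunk 5: at line 3 remove [bfj,pmpo,jebng] add [lqam] -> 7 lines: hpl hkin lxk lqam tdnt swaok bbex
Hunk 6: at line 1 remove [lxk] add [fmhq,vunqj] -> 8 lines: hpl hkin fmhq vunqj lqam tdnt swaok bbex
Hunk 7: at line 4 remove [tdnt] add [tmrpf,bem,jetd] -> 10 lines: hpl hkin fmhq vunqj lqam tmrpf bem jetd swaok bbex
Final line count: 10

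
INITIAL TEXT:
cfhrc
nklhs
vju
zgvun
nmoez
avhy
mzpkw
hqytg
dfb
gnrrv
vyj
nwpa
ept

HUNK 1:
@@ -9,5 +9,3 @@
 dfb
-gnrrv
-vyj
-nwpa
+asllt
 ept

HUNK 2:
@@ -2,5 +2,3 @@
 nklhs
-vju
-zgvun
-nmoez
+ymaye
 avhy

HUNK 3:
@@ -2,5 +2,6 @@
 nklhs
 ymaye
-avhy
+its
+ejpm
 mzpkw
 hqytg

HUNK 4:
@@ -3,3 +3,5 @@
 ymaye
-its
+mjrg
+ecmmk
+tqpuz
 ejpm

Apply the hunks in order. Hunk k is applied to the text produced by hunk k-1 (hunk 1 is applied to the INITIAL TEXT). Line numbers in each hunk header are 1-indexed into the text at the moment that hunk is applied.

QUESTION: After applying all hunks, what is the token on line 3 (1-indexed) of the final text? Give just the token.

Answer: ymaye

Derivation:
Hunk 1: at line 9 remove [gnrrv,vyj,nwpa] add [asllt] -> 11 lines: cfhrc nklhs vju zgvun nmoez avhy mzpkw hqytg dfb asllt ept
Hunk 2: at line 2 remove [vju,zgvun,nmoez] add [ymaye] -> 9 lines: cfhrc nklhs ymaye avhy mzpkw hqytg dfb asllt ept
Hunk 3: at line 2 remove [avhy] add [its,ejpm] -> 10 lines: cfhrc nklhs ymaye its ejpm mzpkw hqytg dfb asllt ept
Hunk 4: at line 3 remove [its] add [mjrg,ecmmk,tqpuz] -> 12 lines: cfhrc nklhs ymaye mjrg ecmmk tqpuz ejpm mzpkw hqytg dfb asllt ept
Final line 3: ymaye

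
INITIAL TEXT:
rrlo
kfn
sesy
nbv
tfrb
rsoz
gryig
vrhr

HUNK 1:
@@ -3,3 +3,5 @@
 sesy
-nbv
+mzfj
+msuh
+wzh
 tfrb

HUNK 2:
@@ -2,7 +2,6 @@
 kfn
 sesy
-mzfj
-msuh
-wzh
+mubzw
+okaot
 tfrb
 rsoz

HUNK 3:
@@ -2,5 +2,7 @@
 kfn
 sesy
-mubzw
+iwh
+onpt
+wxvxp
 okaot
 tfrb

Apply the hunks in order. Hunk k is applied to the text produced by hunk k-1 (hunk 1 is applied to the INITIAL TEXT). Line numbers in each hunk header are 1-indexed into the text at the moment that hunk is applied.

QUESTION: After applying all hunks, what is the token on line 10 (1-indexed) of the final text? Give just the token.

Answer: gryig

Derivation:
Hunk 1: at line 3 remove [nbv] add [mzfj,msuh,wzh] -> 10 lines: rrlo kfn sesy mzfj msuh wzh tfrb rsoz gryig vrhr
Hunk 2: at line 2 remove [mzfj,msuh,wzh] add [mubzw,okaot] -> 9 lines: rrlo kfn sesy mubzw okaot tfrb rsoz gryig vrhr
Hunk 3: at line 2 remove [mubzw] add [iwh,onpt,wxvxp] -> 11 lines: rrlo kfn sesy iwh onpt wxvxp okaot tfrb rsoz gryig vrhr
Final line 10: gryig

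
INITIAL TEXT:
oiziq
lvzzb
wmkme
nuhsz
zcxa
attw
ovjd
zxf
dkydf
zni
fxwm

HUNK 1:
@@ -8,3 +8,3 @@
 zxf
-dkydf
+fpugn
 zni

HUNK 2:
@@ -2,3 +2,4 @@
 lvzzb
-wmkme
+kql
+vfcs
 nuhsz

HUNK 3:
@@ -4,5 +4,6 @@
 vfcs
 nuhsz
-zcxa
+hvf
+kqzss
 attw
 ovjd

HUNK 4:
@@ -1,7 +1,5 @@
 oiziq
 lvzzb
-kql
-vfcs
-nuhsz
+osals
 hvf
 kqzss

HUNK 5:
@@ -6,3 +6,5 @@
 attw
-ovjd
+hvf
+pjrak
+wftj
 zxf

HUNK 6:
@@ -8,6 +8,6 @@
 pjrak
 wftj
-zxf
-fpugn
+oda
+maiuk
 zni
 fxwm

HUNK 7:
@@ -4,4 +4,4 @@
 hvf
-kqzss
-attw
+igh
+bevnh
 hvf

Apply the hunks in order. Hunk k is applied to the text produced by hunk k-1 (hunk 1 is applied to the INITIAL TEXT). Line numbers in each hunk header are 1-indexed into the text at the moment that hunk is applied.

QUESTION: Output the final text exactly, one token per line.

Answer: oiziq
lvzzb
osals
hvf
igh
bevnh
hvf
pjrak
wftj
oda
maiuk
zni
fxwm

Derivation:
Hunk 1: at line 8 remove [dkydf] add [fpugn] -> 11 lines: oiziq lvzzb wmkme nuhsz zcxa attw ovjd zxf fpugn zni fxwm
Hunk 2: at line 2 remove [wmkme] add [kql,vfcs] -> 12 lines: oiziq lvzzb kql vfcs nuhsz zcxa attw ovjd zxf fpugn zni fxwm
Hunk 3: at line 4 remove [zcxa] add [hvf,kqzss] -> 13 lines: oiziq lvzzb kql vfcs nuhsz hvf kqzss attw ovjd zxf fpugn zni fxwm
Hunk 4: at line 1 remove [kql,vfcs,nuhsz] add [osals] -> 11 lines: oiziq lvzzb osals hvf kqzss attw ovjd zxf fpugn zni fxwm
Hunk 5: at line 6 remove [ovjd] add [hvf,pjrak,wftj] -> 13 lines: oiziq lvzzb osals hvf kqzss attw hvf pjrak wftj zxf fpugn zni fxwm
Hunk 6: at line 8 remove [zxf,fpugn] add [oda,maiuk] -> 13 lines: oiziq lvzzb osals hvf kqzss attw hvf pjrak wftj oda maiuk zni fxwm
Hunk 7: at line 4 remove [kqzss,attw] add [igh,bevnh] -> 13 lines: oiziq lvzzb osals hvf igh bevnh hvf pjrak wftj oda maiuk zni fxwm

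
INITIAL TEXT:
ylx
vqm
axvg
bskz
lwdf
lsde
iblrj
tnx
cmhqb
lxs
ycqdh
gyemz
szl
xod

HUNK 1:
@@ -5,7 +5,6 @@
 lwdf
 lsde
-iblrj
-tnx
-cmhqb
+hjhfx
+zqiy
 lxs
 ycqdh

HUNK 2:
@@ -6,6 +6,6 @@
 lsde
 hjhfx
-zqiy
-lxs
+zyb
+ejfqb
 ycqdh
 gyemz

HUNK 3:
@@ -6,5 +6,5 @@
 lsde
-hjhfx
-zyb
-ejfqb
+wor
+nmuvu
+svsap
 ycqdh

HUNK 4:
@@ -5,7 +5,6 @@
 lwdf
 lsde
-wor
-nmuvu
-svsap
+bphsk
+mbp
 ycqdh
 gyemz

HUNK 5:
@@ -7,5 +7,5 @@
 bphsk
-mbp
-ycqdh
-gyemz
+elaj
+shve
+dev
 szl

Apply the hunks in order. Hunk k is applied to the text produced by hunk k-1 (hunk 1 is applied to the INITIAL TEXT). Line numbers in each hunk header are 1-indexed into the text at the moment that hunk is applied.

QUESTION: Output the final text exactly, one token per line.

Hunk 1: at line 5 remove [iblrj,tnx,cmhqb] add [hjhfx,zqiy] -> 13 lines: ylx vqm axvg bskz lwdf lsde hjhfx zqiy lxs ycqdh gyemz szl xod
Hunk 2: at line 6 remove [zqiy,lxs] add [zyb,ejfqb] -> 13 lines: ylx vqm axvg bskz lwdf lsde hjhfx zyb ejfqb ycqdh gyemz szl xod
Hunk 3: at line 6 remove [hjhfx,zyb,ejfqb] add [wor,nmuvu,svsap] -> 13 lines: ylx vqm axvg bskz lwdf lsde wor nmuvu svsap ycqdh gyemz szl xod
Hunk 4: at line 5 remove [wor,nmuvu,svsap] add [bphsk,mbp] -> 12 lines: ylx vqm axvg bskz lwdf lsde bphsk mbp ycqdh gyemz szl xod
Hunk 5: at line 7 remove [mbp,ycqdh,gyemz] add [elaj,shve,dev] -> 12 lines: ylx vqm axvg bskz lwdf lsde bphsk elaj shve dev szl xod

Answer: ylx
vqm
axvg
bskz
lwdf
lsde
bphsk
elaj
shve
dev
szl
xod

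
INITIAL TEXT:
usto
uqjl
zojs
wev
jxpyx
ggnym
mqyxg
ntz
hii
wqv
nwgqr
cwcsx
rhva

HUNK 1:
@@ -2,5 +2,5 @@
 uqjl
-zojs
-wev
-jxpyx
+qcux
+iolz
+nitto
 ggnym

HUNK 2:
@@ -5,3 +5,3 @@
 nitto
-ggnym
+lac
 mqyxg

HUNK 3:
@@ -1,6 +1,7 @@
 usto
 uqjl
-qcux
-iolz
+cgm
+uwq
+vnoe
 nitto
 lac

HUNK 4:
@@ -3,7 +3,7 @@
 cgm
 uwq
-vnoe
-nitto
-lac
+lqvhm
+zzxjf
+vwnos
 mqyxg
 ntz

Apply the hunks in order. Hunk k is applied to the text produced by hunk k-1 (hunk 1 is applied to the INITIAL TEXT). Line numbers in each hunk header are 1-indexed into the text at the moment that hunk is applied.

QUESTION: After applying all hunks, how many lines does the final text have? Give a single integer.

Answer: 14

Derivation:
Hunk 1: at line 2 remove [zojs,wev,jxpyx] add [qcux,iolz,nitto] -> 13 lines: usto uqjl qcux iolz nitto ggnym mqyxg ntz hii wqv nwgqr cwcsx rhva
Hunk 2: at line 5 remove [ggnym] add [lac] -> 13 lines: usto uqjl qcux iolz nitto lac mqyxg ntz hii wqv nwgqr cwcsx rhva
Hunk 3: at line 1 remove [qcux,iolz] add [cgm,uwq,vnoe] -> 14 lines: usto uqjl cgm uwq vnoe nitto lac mqyxg ntz hii wqv nwgqr cwcsx rhva
Hunk 4: at line 3 remove [vnoe,nitto,lac] add [lqvhm,zzxjf,vwnos] -> 14 lines: usto uqjl cgm uwq lqvhm zzxjf vwnos mqyxg ntz hii wqv nwgqr cwcsx rhva
Final line count: 14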